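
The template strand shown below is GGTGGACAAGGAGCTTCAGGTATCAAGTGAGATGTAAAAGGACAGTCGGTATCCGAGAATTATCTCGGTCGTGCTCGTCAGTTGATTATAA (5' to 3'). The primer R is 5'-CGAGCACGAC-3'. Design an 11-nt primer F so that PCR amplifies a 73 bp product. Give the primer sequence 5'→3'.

5'-GACAAGGAGCT-3'

The reverse primer's reverse complement GTCGTGCTCG matches the template at positions 68–77, so the product ends at position 77.
A 73 bp product then starts at position 77 − 73 + 1 = 5.
The forward primer is identical to the top strand there: GACAAGGAGCT.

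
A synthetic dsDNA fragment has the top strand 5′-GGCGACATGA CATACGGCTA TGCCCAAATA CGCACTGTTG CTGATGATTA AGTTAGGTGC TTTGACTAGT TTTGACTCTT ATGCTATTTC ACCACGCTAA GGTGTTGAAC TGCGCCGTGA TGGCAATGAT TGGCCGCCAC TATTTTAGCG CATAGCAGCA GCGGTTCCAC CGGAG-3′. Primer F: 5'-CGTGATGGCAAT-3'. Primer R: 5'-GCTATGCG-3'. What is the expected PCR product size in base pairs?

Scanning the template, CGTGATGGCAAT occurs at positions 116–127; this primer anneals to the bottom strand there with its 3' end pointing downstream.
Reverse complement of the reverse primer: CGCATAGC. This occurs on the top strand at positions 149–156.
The product runs from position 116 to position 156, so its length is 156 − 116 + 1 = 41 bp.

41 bp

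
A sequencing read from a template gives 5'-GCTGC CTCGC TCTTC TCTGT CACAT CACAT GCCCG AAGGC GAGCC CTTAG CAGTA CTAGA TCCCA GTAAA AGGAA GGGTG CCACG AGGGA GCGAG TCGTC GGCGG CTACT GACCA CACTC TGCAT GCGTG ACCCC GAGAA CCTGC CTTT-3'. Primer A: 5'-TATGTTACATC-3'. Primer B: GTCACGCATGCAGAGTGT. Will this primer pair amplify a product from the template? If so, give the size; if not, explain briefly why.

No product — primer A has no binding site in the template.

Primer A (TATGTTACATC) does not match the top strand, and its reverse complement GATGTAACATA does not match either.
With no annealing site for primer A, no amplification occurs.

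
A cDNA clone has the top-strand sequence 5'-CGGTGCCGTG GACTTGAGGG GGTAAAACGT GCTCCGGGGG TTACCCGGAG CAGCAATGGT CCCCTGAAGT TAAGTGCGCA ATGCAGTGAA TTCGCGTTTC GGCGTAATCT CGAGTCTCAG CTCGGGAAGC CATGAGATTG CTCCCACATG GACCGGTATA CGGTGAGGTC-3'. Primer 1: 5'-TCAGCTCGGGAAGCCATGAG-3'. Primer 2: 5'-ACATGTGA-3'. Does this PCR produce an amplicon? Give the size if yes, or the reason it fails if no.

Primer 2 (ACATGTGA) does not match the top strand, and its reverse complement TCACATGT does not match either.
With no annealing site for primer 2, no amplification occurs.

No product — primer 2 has no binding site in the template.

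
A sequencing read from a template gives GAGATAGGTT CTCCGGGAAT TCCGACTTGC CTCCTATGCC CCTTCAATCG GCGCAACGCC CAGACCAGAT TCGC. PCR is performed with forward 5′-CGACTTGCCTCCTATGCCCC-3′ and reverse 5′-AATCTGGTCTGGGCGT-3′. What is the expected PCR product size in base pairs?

49 bp

Forward primer CGACTTGCCTCCTATGCCCC is found on the top strand at positions 23–42.
The reverse primer's reverse complement is ACGCCCAGACCAGATT, which matches the template at positions 56–71.
Amplicon spans positions 23–71: 49 bp.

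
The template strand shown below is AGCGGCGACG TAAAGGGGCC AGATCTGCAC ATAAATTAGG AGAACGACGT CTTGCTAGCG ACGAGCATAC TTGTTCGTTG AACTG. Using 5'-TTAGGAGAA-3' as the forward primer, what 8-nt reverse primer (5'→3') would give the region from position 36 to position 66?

The product's 3' end on the top strand is position 66.
The reverse primer anneals to the top strand over positions 59–66, i.e. to CGACGAGC.
Its sequence written 5'→3' is the reverse complement: GCTCGTCG.

5'-GCTCGTCG-3'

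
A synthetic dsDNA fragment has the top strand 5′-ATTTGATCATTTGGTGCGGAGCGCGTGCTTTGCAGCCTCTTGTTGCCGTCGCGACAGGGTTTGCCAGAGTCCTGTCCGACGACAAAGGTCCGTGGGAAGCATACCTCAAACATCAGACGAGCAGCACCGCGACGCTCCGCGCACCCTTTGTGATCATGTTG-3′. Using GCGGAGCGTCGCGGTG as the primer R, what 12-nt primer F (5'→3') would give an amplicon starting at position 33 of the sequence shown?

The reverse primer's reverse complement CACCGCGACGCTCCGC matches the template at positions 125–140; the product starts at position 33.
The forward primer is identical to the top strand over positions 33–44: CAGCCTCTTGTT.

5'-CAGCCTCTTGTT-3'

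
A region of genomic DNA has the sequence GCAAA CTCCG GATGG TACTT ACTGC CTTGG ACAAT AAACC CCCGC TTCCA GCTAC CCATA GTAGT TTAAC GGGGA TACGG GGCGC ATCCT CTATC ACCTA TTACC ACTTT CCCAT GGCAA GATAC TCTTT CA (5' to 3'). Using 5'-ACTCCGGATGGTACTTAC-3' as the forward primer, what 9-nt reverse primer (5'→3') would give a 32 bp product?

The forward primer binds at positions 5–22, so a 32 bp product ends at position 5 + 32 − 1 = 36.
The reverse primer anneals to the top strand over positions 28–36, i.e. to TGGACAATA.
Its sequence written 5'→3' is the reverse complement: TATTGTCCA.

5'-TATTGTCCA-3'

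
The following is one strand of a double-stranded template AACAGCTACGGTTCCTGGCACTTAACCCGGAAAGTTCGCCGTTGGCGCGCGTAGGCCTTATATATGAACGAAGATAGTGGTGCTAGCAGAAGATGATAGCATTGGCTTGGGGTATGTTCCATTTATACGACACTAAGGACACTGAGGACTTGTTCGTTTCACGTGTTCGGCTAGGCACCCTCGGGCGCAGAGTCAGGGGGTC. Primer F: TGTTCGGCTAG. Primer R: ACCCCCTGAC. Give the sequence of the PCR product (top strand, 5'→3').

5'-TGTTCGGCTAGGCACCCTCGGGCGCAGAGTCAGGGGGT-3'

Scanning the template, TGTTCGGCTAG occurs at positions 164–174; this primer anneals to the bottom strand there with its 3' end pointing downstream.
Taking the reverse complement of ACCCCCTGAC gives GTCAGGGGGT, found at positions 192–201 on the template; the primer anneals here to the top strand with its 3' end pointing upstream.
The product is the template from position 164 through 201 (38 bp).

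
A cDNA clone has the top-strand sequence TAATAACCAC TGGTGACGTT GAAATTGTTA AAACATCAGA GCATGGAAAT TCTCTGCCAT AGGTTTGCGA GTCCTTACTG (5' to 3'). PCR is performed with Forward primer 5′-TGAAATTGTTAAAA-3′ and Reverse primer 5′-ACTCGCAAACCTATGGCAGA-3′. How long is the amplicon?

53 bp

Scanning the template, TGAAATTGTTAAAA occurs at positions 20–33; this primer anneals to the bottom strand there with its 3' end pointing downstream.
Taking the reverse complement of ACTCGCAAACCTATGGCAGA gives TCTGCCATAGGTTTGCGAGT, found at positions 53–72 on the template; the primer anneals here to the top strand with its 3' end pointing upstream.
Amplicon spans positions 20–72: 53 bp.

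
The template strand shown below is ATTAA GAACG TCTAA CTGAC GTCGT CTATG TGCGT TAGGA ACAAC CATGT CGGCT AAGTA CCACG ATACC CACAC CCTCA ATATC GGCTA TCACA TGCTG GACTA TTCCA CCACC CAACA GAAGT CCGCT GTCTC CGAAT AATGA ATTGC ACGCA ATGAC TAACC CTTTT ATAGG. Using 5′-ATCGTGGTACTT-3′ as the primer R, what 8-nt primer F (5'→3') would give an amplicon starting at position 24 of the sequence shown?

5'-GTCTATGT-3'

The reverse primer's reverse complement AAGTACCACGAT matches the template at positions 56–67; the product starts at position 24.
The forward primer is identical to the top strand over positions 24–31: GTCTATGT.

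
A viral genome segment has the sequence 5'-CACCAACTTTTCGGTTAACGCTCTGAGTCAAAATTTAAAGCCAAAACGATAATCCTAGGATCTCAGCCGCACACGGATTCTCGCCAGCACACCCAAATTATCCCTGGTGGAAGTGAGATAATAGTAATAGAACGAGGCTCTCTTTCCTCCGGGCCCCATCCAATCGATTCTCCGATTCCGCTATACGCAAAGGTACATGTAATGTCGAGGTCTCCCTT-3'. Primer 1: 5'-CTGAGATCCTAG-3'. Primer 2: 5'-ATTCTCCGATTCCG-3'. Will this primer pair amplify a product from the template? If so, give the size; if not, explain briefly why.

Primer 1 (CTGAGATCCTAG) has reverse complement CTAGGATCTCAG, which matches the top strand at positions 55–66; primer 1 anneals to the top strand there with its 3' end pointing upstream toward position 55.
Primer 2 (ATTCTCCGATTCCG) matches the top strand directly at positions 167–180; it anneals to the bottom strand with its 3' end pointing downstream toward position 180.
The 3' ends diverge (primer 1 extends toward position 1, primer 2 toward position 218), so the primers never converge on a shared product.

No product — the primers' 3' ends point away from each other.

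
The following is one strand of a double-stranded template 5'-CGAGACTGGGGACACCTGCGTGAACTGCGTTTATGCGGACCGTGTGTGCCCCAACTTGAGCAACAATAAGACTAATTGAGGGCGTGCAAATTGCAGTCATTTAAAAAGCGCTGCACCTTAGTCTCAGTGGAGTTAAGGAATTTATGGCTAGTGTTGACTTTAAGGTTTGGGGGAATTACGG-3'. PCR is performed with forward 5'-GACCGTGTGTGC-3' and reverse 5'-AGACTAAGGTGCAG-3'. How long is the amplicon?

87 bp

The forward primer matches the template at positions 38–49.
The reverse primer's reverse complement is CTGCACCTTAGTCT, which matches the template at positions 111–124.
Amplicon spans positions 38–124: 87 bp.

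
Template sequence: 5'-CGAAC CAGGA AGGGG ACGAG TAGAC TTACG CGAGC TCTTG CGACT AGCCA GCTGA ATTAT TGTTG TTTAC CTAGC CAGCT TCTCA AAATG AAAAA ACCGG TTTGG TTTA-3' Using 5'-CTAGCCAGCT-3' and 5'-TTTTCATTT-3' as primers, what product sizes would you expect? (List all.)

The forward primer CTAGCCAGCT matches the top strand at positions 44–53, 71–80.
The reverse primer's reverse complement is AAATGAAAA, matching at positions 86–94.
Each forward site pairs with the reverse site to give a product ending at position 94: sizes 51, 24 bp.

51 bp, 24 bp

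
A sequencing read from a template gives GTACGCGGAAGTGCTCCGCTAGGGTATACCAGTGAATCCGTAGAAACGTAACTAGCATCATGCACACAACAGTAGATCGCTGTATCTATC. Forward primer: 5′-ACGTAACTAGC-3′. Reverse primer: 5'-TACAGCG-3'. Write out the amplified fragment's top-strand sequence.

The forward primer matches the template at positions 46–56.
Taking the reverse complement of TACAGCG gives CGCTGTA, found at positions 78–84 on the template; the primer anneals here to the top strand with its 3' end pointing upstream.
The product is the template from position 46 through 84 (39 bp).

5'-ACGTAACTAGCATCATGCACACAACAGTAGATCGCTGTA-3'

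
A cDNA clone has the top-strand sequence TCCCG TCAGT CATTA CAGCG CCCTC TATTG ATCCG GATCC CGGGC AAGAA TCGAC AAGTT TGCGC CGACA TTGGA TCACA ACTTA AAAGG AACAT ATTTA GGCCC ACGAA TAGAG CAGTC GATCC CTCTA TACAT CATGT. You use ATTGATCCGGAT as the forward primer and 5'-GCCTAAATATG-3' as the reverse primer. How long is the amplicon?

77 bp

The forward primer matches the template at positions 27–38.
Reverse complement of the reverse primer: CATATTTAGGC. This occurs on the top strand at positions 93–103.
The product runs from position 27 to position 103, so its length is 103 − 27 + 1 = 77 bp.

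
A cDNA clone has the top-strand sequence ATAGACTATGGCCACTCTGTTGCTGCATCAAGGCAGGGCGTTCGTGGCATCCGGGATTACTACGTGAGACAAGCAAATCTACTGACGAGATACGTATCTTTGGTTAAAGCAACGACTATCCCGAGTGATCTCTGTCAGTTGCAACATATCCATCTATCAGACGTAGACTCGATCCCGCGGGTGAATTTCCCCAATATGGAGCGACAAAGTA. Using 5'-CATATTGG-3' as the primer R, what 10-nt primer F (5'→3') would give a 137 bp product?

The reverse primer's reverse complement CCAATATG matches the template at positions 191–198, so the product ends at position 198.
A 137 bp product then starts at position 198 − 137 + 1 = 62.
The forward primer is identical to the top strand there: ACGTGAGACA.

5'-ACGTGAGACA-3'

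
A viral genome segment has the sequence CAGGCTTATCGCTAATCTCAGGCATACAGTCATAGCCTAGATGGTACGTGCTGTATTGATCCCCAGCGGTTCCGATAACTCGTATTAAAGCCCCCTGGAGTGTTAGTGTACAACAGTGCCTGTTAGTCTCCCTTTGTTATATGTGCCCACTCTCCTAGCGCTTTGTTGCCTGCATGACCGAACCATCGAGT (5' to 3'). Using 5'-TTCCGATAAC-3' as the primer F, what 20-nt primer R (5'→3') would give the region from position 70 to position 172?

5'-CAGGCAACAAAGCGCTAGGA-3'

The product's 3' end on the top strand is position 172.
The reverse primer anneals to the top strand over positions 153–172, i.e. to TCCTAGCGCTTTGTTGCCTG.
Its sequence written 5'→3' is the reverse complement: CAGGCAACAAAGCGCTAGGA.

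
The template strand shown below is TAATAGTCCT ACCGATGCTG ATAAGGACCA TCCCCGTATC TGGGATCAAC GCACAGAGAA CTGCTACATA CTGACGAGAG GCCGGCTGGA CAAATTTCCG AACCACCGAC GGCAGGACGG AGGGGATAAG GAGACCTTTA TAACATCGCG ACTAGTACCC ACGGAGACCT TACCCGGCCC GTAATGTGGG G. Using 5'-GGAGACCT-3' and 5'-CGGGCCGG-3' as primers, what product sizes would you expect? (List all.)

52 bp, 19 bp

The forward primer GGAGACCT matches the top strand at positions 130–137, 163–170.
The reverse primer's reverse complement is CCGGCCCG, matching at positions 174–181.
Each forward site pairs with the reverse site to give a product ending at position 181: sizes 52, 19 bp.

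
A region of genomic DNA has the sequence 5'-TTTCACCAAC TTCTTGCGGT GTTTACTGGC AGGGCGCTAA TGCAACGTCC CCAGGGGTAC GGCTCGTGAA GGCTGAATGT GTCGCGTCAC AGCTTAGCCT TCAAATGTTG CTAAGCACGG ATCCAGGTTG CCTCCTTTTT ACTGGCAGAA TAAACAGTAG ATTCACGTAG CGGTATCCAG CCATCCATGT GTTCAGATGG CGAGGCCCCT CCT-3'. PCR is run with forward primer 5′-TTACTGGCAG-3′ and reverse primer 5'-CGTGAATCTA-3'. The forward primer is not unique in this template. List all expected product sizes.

The forward primer TTACTGGCAG matches the top strand at positions 23–32, 139–148.
The reverse primer's reverse complement is TAGATTCACG, matching at positions 158–167.
Each forward site pairs with the reverse site to give a product ending at position 167: sizes 145, 29 bp.

145 bp, 29 bp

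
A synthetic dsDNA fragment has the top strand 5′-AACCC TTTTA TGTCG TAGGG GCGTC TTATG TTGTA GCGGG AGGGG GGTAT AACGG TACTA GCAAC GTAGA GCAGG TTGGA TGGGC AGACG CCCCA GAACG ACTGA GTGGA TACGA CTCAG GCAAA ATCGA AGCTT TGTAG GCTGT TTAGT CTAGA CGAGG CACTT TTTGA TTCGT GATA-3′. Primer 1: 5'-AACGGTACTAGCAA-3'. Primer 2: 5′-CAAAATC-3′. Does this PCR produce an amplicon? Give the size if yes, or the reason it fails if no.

Primer 1 (AACGGTACTAGCAA) matches the top strand at positions 51–64 (3' end points downstream).
Primer 2 (CAAAATC) also matches the top strand directly, at positions 122–128 — its reverse complement GATTTTG is not present.
Both primers anneal to the bottom strand with 3' ends pointing the same way, so neither can prime synthesis back toward the other.

No product — both primers anneal to the same strand and extend in the same direction.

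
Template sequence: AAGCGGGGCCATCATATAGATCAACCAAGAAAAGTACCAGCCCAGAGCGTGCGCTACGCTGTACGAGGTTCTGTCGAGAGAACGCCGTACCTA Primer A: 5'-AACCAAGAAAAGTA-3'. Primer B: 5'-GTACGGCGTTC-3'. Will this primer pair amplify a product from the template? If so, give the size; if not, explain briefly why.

Yes — a 68 bp product.

Primer A (AACCAAGAAAAGTA) matches the top strand at positions 23–36; it acts as a forward primer.
Primer B's reverse complement is GAACGCCGTAC, matching the top strand at positions 80–90; it acts as a reverse primer.
The 3' ends face each other across positions 23–90, giving a 68 bp product.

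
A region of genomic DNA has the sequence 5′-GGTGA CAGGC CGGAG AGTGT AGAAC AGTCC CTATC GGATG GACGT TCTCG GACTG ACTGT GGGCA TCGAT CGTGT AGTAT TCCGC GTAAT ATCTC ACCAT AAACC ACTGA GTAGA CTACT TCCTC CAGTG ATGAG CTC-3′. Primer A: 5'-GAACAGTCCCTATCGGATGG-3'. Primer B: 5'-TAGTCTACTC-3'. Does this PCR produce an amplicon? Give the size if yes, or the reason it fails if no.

Primer A (GAACAGTCCCTATCGGATGG) matches the top strand at positions 22–41; it acts as a forward primer.
Primer B's reverse complement is GAGTAGACTA, matching the top strand at positions 109–118; it acts as a reverse primer.
The 3' ends face each other across positions 22–118, giving a 97 bp product.

Yes — a 97 bp product.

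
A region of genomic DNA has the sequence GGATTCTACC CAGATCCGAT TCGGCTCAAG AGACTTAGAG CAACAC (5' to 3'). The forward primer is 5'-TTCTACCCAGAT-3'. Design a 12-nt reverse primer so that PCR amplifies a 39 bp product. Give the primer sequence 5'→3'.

The forward primer binds at positions 4–15, so a 39 bp product ends at position 4 + 39 − 1 = 42.
The reverse primer anneals to the top strand over positions 31–42, i.e. to AGACTTAGAGCA.
Its sequence written 5'→3' is the reverse complement: TGCTCTAAGTCT.

5'-TGCTCTAAGTCT-3'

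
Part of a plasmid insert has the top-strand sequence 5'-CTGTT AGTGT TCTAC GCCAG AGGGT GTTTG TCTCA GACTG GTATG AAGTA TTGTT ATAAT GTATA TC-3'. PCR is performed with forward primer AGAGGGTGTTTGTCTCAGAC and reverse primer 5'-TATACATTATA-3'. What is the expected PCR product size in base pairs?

The forward primer matches the template at positions 19–38.
The reverse primer's reverse complement is TATAATGTATA, which matches the template at positions 55–65.
Product length = (reverse-primer end) − (forward-primer start) + 1 = 65 − 19 + 1 = 47 bp.

47 bp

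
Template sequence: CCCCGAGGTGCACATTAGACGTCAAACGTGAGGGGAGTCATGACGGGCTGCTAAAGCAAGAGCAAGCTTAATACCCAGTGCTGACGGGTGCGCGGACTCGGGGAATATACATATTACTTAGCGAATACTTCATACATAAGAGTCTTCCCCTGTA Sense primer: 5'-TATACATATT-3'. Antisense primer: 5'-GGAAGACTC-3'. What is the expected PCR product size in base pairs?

43 bp

Scanning the template, TATACATATT occurs at positions 106–115; this primer anneals to the bottom strand there with its 3' end pointing downstream.
Taking the reverse complement of GGAAGACTC gives GAGTCTTCC, found at positions 140–148 on the template; the primer anneals here to the top strand with its 3' end pointing upstream.
The product runs from position 106 to position 148, so its length is 148 − 106 + 1 = 43 bp.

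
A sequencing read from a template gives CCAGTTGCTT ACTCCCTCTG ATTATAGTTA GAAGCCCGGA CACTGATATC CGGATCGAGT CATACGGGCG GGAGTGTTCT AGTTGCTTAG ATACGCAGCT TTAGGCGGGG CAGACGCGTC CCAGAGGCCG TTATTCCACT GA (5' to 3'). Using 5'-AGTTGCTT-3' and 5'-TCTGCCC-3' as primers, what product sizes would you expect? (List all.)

The forward primer AGTTGCTT matches the top strand at positions 3–10, 81–88.
The reverse primer's reverse complement is GGGCAGA, matching at positions 108–114.
Each forward site pairs with the reverse site to give a product ending at position 114: sizes 112, 34 bp.

112 bp, 34 bp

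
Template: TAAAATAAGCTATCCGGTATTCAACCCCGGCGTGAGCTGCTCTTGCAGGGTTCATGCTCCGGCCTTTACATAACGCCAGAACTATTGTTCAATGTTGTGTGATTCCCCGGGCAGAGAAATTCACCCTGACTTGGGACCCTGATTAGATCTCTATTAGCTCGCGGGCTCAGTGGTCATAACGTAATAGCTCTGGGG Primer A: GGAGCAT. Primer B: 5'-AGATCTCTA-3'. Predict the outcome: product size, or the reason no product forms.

No product — the primers' 3' ends point away from each other.

Primer A (GGAGCAT) has reverse complement ATGCTCC, which matches the top strand at positions 54–60; primer A anneals to the top strand there with its 3' end pointing upstream toward position 54.
Primer B (AGATCTCTA) matches the top strand directly at positions 145–153; it anneals to the bottom strand with its 3' end pointing downstream toward position 153.
The 3' ends diverge (primer A extends toward position 1, primer B toward position 195), so the primers never converge on a shared product.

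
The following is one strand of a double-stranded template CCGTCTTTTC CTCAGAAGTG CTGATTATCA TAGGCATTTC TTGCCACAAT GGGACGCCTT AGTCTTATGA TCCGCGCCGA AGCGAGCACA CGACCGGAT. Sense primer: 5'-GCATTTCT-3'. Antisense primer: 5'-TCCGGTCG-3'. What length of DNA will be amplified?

Scanning the template, GCATTTCT occurs at positions 34–41; this primer anneals to the bottom strand there with its 3' end pointing downstream.
Taking the reverse complement of TCCGGTCG gives CGACCGGA, found at positions 91–98 on the template; the primer anneals here to the top strand with its 3' end pointing upstream.
The product runs from position 34 to position 98, so its length is 98 − 34 + 1 = 65 bp.

65 bp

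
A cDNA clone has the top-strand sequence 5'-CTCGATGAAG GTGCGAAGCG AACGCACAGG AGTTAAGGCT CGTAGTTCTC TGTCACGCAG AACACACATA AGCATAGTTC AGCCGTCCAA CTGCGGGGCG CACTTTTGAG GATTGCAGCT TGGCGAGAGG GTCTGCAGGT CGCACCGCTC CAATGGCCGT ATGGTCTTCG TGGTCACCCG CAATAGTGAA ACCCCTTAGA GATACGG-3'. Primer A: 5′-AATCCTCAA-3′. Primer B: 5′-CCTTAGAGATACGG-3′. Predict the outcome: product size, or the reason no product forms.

No product — the primers' 3' ends point away from each other.

Primer A (AATCCTCAA) has reverse complement TTGAGGATT, which matches the top strand at positions 106–114; primer A anneals to the top strand there with its 3' end pointing upstream toward position 106.
Primer B (CCTTAGAGATACGG) matches the top strand directly at positions 194–207; it anneals to the bottom strand with its 3' end pointing downstream toward position 207.
The 3' ends diverge (primer A extends toward position 1, primer B toward position 207), so the primers never converge on a shared product.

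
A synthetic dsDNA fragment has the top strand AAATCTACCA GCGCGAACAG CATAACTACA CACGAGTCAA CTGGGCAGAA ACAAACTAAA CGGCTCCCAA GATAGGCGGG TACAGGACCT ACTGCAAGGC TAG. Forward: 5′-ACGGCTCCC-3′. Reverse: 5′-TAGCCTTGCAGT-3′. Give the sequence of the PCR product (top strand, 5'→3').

Forward primer ACGGCTCCC is found on the top strand at positions 60–68.
The reverse primer's reverse complement is ACTGCAAGGCTA, which matches the template at positions 91–102.
The product is the template from position 60 through 102 (43 bp).

5'-ACGGCTCCCAAGATAGGCGGGTACAGGACCTACTGCAAGGCTA-3'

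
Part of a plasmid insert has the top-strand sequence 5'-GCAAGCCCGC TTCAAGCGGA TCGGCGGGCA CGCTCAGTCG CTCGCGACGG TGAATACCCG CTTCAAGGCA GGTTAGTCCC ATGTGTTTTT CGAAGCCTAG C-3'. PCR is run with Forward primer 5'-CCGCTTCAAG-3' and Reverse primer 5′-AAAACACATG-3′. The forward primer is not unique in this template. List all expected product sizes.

83 bp, 32 bp

The forward primer CCGCTTCAAG matches the top strand at positions 7–16, 58–67.
The reverse primer's reverse complement is CATGTGTTTT, matching at positions 80–89.
Each forward site pairs with the reverse site to give a product ending at position 89: sizes 83, 32 bp.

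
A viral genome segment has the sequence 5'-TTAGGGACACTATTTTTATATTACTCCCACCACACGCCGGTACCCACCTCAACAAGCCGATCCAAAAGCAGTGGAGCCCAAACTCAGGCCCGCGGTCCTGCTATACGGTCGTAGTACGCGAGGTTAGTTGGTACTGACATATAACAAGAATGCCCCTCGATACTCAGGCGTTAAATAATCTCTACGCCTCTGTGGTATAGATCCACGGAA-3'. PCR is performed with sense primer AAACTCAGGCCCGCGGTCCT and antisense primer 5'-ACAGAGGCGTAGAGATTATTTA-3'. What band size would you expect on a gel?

The forward primer matches the template at positions 80–99.
Reverse complement of the reverse primer: TAAATAATCTCTACGCCTCTGT. This occurs on the top strand at positions 172–193.
Product length = (reverse-primer end) − (forward-primer start) + 1 = 193 − 80 + 1 = 114 bp.

114 bp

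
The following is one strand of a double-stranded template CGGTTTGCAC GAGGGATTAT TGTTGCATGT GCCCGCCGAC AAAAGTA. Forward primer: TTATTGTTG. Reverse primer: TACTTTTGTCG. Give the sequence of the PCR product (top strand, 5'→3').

5'-TTATTGTTGCATGTGCCCGCCGACAAAAGTA-3'

Forward primer TTATTGTTG is found on the top strand at positions 17–25.
The reverse primer's reverse complement is CGACAAAAGTA, which matches the template at positions 37–47.
The product is the template from position 17 through 47 (31 bp).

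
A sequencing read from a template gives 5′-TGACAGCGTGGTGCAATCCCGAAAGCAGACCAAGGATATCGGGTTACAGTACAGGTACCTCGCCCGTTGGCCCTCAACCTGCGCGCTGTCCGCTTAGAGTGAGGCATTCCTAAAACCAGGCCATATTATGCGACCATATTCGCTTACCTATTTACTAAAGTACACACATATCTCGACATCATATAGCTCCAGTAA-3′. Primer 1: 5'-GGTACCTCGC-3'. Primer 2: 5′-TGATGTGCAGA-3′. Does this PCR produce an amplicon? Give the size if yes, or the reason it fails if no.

No product — primer 2 has no binding site in the template.

Primer 2 (TGATGTGCAGA) does not match the top strand, and its reverse complement TCTGCACATCA does not match either.
With no annealing site for primer 2, no amplification occurs.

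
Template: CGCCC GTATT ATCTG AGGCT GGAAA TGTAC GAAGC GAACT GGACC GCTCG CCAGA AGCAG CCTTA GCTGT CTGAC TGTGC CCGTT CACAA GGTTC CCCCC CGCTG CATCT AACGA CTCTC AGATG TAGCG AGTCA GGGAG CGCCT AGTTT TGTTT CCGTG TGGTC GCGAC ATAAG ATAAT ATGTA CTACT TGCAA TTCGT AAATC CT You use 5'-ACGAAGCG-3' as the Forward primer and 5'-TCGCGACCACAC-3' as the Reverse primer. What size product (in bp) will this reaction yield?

Forward primer ACGAAGCG is found on the top strand at positions 29–36.
The reverse primer's reverse complement is GTGTGGTCGCGA, which matches the template at positions 158–169.
The product runs from position 29 to position 169, so its length is 169 − 29 + 1 = 141 bp.

141 bp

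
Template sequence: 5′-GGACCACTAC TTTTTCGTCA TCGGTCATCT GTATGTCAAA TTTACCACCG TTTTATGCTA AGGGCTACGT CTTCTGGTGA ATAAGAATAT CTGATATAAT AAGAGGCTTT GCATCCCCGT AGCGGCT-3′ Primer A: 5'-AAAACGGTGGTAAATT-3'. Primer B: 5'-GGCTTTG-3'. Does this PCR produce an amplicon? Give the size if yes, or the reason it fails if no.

Primer A (AAAACGGTGGTAAATT) has reverse complement AATTTACCACCGTTTT, which matches the top strand at positions 39–54; primer A anneals to the top strand there with its 3' end pointing upstream toward position 39.
Primer B (GGCTTTG) matches the top strand directly at positions 105–111; it anneals to the bottom strand with its 3' end pointing downstream toward position 111.
The 3' ends diverge (primer A extends toward position 1, primer B toward position 127), so the primers never converge on a shared product.

No product — the primers' 3' ends point away from each other.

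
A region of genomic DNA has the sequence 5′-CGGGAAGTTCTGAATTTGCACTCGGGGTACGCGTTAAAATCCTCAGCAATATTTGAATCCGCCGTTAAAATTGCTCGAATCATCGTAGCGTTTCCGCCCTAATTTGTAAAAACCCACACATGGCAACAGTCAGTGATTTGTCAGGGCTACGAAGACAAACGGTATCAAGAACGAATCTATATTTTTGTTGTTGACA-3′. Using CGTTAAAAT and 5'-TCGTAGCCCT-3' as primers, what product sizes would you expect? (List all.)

The forward primer CGTTAAAAT matches the top strand at positions 32–40, 63–71.
The reverse primer's reverse complement is AGGGCTACGA, matching at positions 143–152.
Each forward site pairs with the reverse site to give a product ending at position 152: sizes 121, 90 bp.

121 bp, 90 bp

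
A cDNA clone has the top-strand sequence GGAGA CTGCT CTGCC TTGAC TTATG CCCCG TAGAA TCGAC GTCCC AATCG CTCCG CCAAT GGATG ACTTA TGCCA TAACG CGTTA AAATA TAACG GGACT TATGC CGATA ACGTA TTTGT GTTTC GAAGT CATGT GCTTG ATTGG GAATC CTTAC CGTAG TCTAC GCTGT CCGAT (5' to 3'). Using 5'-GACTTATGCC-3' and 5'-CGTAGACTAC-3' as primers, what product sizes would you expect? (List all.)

The forward primer GACTTATGCC matches the top strand at positions 18–27, 65–74, 97–106.
The reverse primer's reverse complement is GTAGTCTACG, matching at positions 157–166.
Each forward site pairs with the reverse site to give a product ending at position 166: sizes 149, 102, 70 bp.

149 bp, 102 bp, 70 bp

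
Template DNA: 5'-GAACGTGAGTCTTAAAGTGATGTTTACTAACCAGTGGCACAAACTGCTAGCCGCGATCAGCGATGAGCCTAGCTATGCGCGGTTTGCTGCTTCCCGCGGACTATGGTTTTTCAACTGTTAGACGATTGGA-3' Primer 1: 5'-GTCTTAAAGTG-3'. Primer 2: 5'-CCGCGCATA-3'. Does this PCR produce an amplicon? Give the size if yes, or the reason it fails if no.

Primer 1 (GTCTTAAAGTG) matches the top strand at positions 9–19; it acts as a forward primer.
Primer 2's reverse complement is TATGCGCGG, matching the top strand at positions 74–82; it acts as a reverse primer.
The 3' ends face each other across positions 9–82, giving a 74 bp product.

Yes — a 74 bp product.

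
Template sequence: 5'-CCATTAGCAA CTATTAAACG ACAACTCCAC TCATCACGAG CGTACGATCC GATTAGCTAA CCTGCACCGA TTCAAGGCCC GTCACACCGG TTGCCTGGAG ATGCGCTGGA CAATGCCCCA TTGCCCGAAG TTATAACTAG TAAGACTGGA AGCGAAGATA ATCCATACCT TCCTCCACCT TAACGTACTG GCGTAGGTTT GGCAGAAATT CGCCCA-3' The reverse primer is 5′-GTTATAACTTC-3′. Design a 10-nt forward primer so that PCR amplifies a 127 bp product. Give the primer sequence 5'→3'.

The reverse primer's reverse complement GAAGTTATAAC matches the template at positions 127–137, so the product ends at position 137.
A 127 bp product then starts at position 137 − 127 + 1 = 11.
The forward primer is identical to the top strand there: CTATTAAACG.

5'-CTATTAAACG-3'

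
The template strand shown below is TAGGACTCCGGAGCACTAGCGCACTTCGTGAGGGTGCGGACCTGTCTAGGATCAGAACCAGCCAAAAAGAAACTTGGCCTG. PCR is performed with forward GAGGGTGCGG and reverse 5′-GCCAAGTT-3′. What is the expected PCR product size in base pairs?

Forward primer GAGGGTGCGG is found on the top strand at positions 30–39.
Taking the reverse complement of GCCAAGTT gives AACTTGGC, found at positions 71–78 on the template; the primer anneals here to the top strand with its 3' end pointing upstream.
Product length = (reverse-primer end) − (forward-primer start) + 1 = 78 − 30 + 1 = 49 bp.

49 bp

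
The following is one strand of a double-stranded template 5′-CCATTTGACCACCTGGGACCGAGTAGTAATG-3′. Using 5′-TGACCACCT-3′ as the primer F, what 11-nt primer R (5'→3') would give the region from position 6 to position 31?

The product's 3' end on the top strand is position 31.
The reverse primer anneals to the top strand over positions 21–31, i.e. to GAGTAGTAATG.
Its sequence written 5'→3' is the reverse complement: CATTACTACTC.

5'-CATTACTACTC-3'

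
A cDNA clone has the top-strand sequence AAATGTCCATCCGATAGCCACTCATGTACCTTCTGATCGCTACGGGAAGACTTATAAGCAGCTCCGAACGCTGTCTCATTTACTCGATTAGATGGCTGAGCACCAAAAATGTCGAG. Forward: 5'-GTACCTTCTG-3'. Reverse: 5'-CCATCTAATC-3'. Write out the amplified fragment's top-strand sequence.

The forward primer matches the template at positions 26–35.
Reverse complement of the reverse primer: GATTAGATGG. This occurs on the top strand at positions 86–95.
The product is the template from position 26 through 95 (70 bp).

5'-GTACCTTCTGATCGCTACGGGAAGACTTATAAGCAGCTCCGAACGCTGTCTCATTTACTCGATTAGATGG-3'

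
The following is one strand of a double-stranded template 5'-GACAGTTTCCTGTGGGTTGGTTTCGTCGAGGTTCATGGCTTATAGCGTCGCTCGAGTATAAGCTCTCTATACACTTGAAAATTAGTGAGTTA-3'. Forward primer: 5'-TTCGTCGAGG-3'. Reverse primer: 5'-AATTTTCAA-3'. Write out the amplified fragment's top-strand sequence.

Scanning the template, TTCGTCGAGG occurs at positions 22–31; this primer anneals to the bottom strand there with its 3' end pointing downstream.
Taking the reverse complement of AATTTTCAA gives TTGAAAATT, found at positions 75–83 on the template; the primer anneals here to the top strand with its 3' end pointing upstream.
The product is the template from position 22 through 83 (62 bp).

5'-TTCGTCGAGGTTCATGGCTTATAGCGTCGCTCGAGTATAAGCTCTCTATACACTTGAAAATT-3'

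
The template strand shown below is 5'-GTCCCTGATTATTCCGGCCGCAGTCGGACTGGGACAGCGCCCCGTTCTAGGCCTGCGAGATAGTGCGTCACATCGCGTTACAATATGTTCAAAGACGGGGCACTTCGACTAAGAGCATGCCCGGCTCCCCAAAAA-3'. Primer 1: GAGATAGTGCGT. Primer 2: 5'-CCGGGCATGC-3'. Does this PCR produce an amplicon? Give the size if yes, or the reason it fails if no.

Primer 1 (GAGATAGTGCGT) matches the top strand at positions 57–68; it acts as a forward primer.
Primer 2's reverse complement is GCATGCCCGG, matching the top strand at positions 115–124; it acts as a reverse primer.
The 3' ends face each other across positions 57–124, giving a 68 bp product.

Yes — a 68 bp product.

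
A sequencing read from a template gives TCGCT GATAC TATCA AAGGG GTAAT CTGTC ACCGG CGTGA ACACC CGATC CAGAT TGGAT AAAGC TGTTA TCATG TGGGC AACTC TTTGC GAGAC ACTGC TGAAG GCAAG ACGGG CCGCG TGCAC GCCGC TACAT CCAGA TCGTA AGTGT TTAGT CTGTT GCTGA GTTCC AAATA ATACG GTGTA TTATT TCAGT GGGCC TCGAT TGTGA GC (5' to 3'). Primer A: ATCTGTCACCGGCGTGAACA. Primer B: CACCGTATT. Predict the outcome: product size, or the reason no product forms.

Primer A (ATCTGTCACCGGCGTGAACA) matches the top strand at positions 24–43; it acts as a forward primer.
Primer B's reverse complement is AATACGGTG, matching the top strand at positions 175–183; it acts as a reverse primer.
The 3' ends face each other across positions 24–183, giving a 160 bp product.

Yes — a 160 bp product.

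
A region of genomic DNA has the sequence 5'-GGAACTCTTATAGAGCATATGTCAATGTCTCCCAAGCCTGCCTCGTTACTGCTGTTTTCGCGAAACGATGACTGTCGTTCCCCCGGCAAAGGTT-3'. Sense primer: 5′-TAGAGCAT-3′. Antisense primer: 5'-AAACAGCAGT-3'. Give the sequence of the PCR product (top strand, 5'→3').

5'-TAGAGCATATGTCAATGTCTCCCAAGCCTGCCTCGTTACTGCTGTTT-3'

Scanning the template, TAGAGCAT occurs at positions 11–18; this primer anneals to the bottom strand there with its 3' end pointing downstream.
Reverse complement of the reverse primer: ACTGCTGTTT. This occurs on the top strand at positions 48–57.
The product is the template from position 11 through 57 (47 bp).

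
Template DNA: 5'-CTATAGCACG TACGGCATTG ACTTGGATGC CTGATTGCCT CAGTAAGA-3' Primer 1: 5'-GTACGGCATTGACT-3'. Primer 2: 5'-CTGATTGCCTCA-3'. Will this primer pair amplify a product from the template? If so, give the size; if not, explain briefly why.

No product — both primers anneal to the same strand and extend in the same direction.

Primer 1 (GTACGGCATTGACT) matches the top strand at positions 10–23 (3' end points downstream).
Primer 2 (CTGATTGCCTCA) also matches the top strand directly, at positions 31–42 — its reverse complement TGAGGCAATCAG is not present.
Both primers anneal to the bottom strand with 3' ends pointing the same way, so neither can prime synthesis back toward the other.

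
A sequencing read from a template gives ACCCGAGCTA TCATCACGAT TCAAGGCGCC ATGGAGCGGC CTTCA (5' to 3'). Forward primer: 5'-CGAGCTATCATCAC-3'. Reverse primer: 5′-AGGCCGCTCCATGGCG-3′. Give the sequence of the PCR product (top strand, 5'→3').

The forward primer matches the template at positions 4–17.
The reverse primer's reverse complement is CGCCATGGAGCGGCCT, which matches the template at positions 27–42.
The product is the template from position 4 through 42 (39 bp).

5'-CGAGCTATCATCACGATTCAAGGCGCCATGGAGCGGCCT-3'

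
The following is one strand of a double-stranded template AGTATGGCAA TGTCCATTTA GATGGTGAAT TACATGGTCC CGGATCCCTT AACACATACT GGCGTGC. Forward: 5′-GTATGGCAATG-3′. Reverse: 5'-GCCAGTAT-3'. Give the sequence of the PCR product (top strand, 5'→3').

The forward primer matches the template at positions 2–12.
Taking the reverse complement of GCCAGTAT gives ATACTGGC, found at positions 56–63 on the template; the primer anneals here to the top strand with its 3' end pointing upstream.
The product is the template from position 2 through 63 (62 bp).

5'-GTATGGCAATGTCCATTTAGATGGTGAATTACATGGTCCCGGATCCCTTAACACATACTGGC-3'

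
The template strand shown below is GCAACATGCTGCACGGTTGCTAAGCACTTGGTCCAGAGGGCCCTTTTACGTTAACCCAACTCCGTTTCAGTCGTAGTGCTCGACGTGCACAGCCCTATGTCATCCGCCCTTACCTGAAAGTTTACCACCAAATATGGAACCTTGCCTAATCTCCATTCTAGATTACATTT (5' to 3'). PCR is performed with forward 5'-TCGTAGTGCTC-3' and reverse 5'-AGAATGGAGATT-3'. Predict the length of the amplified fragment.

The forward primer matches the template at positions 71–81.
Taking the reverse complement of AGAATGGAGATT gives AATCTCCATTCT, found at positions 148–159 on the template; the primer anneals here to the top strand with its 3' end pointing upstream.
The product runs from position 71 to position 159, so its length is 159 − 71 + 1 = 89 bp.

89 bp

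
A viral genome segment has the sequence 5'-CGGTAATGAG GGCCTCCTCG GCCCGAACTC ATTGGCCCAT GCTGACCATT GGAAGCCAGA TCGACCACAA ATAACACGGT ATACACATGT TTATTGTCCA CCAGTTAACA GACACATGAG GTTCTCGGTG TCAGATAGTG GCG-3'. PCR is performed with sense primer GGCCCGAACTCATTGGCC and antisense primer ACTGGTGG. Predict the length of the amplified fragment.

86 bp

The forward primer matches the template at positions 20–37.
The reverse primer's reverse complement is CCACCAGT, which matches the template at positions 98–105.
Product length = (reverse-primer end) − (forward-primer start) + 1 = 105 − 20 + 1 = 86 bp.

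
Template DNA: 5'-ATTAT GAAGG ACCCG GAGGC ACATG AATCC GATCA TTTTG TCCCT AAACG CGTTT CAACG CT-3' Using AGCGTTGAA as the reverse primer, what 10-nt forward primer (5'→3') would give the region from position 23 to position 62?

5'-ATGAATCCGA-3'

The reverse primer's reverse complement TTCAACGCT matches the template at positions 54–62; the product starts at position 23.
The forward primer is identical to the top strand over positions 23–32: ATGAATCCGA.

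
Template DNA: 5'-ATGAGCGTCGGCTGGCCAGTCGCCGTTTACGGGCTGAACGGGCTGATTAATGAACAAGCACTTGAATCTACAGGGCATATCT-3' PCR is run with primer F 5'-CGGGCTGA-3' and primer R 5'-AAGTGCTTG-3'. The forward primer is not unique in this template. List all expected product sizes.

The forward primer CGGGCTGA matches the top strand at positions 30–37, 39–46.
The reverse primer's reverse complement is CAAGCACTT, matching at positions 55–63.
Each forward site pairs with the reverse site to give a product ending at position 63: sizes 34, 25 bp.

34 bp, 25 bp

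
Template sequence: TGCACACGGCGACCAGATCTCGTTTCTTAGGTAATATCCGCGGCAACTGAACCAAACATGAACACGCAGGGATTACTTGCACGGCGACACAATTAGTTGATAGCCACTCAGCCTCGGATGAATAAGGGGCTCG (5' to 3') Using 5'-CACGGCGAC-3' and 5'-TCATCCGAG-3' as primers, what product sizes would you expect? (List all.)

117 bp, 42 bp

The forward primer CACGGCGAC matches the top strand at positions 5–13, 80–88.
The reverse primer's reverse complement is CTCGGATGA, matching at positions 113–121.
Each forward site pairs with the reverse site to give a product ending at position 121: sizes 117, 42 bp.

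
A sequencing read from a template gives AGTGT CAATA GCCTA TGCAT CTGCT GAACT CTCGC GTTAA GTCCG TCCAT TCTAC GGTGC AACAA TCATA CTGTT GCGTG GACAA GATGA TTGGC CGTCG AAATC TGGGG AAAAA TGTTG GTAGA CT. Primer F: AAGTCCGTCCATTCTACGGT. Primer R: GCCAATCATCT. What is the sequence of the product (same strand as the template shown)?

Forward primer AAGTCCGTCCATTCTACGGT is found on the top strand at positions 39–58.
Taking the reverse complement of GCCAATCATCT gives AGATGATTGGC, found at positions 85–95 on the template; the primer anneals here to the top strand with its 3' end pointing upstream.
The product is the template from position 39 through 95 (57 bp).

5'-AAGTCCGTCCATTCTACGGTGCAACAATCATACTGTTGCGTGGACAAGATGATTGGC-3'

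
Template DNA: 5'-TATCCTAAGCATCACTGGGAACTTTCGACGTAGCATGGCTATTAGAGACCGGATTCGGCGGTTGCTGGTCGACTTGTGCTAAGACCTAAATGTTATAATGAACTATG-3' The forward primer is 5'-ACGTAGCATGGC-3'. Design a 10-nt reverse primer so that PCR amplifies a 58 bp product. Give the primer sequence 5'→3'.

The forward primer binds at positions 28–39, so a 58 bp product ends at position 28 + 58 − 1 = 85.
The reverse primer anneals to the top strand over positions 76–85, i.e. to GTGCTAAGAC.
Its sequence written 5'→3' is the reverse complement: GTCTTAGCAC.

5'-GTCTTAGCAC-3'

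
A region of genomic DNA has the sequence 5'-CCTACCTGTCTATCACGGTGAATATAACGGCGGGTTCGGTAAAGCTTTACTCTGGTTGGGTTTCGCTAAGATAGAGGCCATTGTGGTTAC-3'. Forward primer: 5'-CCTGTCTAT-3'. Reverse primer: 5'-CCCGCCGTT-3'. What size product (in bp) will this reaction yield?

Forward primer CCTGTCTAT is found on the top strand at positions 5–13.
The reverse primer's reverse complement is AACGGCGGG, which matches the template at positions 26–34.
The product runs from position 5 to position 34, so its length is 34 − 5 + 1 = 30 bp.

30 bp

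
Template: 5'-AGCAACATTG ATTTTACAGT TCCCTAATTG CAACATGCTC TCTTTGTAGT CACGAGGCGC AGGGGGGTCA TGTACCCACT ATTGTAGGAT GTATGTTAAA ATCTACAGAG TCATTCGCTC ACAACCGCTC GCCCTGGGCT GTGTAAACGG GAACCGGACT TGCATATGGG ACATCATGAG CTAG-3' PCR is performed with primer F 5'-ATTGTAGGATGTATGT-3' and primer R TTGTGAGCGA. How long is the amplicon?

44 bp

The forward primer matches the template at positions 81–96.
Taking the reverse complement of TTGTGAGCGA gives TCGCTCACAA, found at positions 115–124 on the template; the primer anneals here to the top strand with its 3' end pointing upstream.
Amplicon spans positions 81–124: 44 bp.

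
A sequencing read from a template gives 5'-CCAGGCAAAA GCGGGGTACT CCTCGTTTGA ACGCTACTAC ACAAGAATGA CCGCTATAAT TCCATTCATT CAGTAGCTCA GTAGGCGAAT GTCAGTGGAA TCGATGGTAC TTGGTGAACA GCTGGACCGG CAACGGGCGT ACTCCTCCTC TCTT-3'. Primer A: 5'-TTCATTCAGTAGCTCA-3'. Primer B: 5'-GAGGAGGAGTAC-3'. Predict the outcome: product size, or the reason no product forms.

Primer A (TTCATTCAGTAGCTCA) matches the top strand at positions 65–80; it acts as a forward primer.
Primer B's reverse complement is GTACTCCTCCTC, matching the top strand at positions 139–150; it acts as a reverse primer.
The 3' ends face each other across positions 65–150, giving an 86 bp product.

Yes — an 86 bp product.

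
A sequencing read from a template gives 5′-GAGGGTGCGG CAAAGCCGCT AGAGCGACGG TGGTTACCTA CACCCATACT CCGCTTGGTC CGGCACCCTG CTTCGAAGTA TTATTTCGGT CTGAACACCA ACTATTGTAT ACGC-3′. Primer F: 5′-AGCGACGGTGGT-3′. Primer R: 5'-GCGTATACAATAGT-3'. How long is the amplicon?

92 bp

The forward primer matches the template at positions 23–34.
Reverse complement of the reverse primer: ACTATTGTATACGC. This occurs on the top strand at positions 101–114.
Product length = (reverse-primer end) − (forward-primer start) + 1 = 114 − 23 + 1 = 92 bp.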